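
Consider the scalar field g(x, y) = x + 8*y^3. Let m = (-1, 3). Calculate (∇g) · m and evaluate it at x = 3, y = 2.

∂g/∂x = 1
∂g/∂y = 24*y^2
∇g at (3, 2) = (1, 96)
∇g · m = (1)(-1) + (96)(3) = 287

287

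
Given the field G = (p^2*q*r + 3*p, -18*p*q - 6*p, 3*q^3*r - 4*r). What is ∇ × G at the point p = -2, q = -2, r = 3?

(∇×G)₁ = ∂G₃/∂q − ∂G₂/∂r = 9*q^2*r
(∇×G)₂ = ∂G₁/∂r − ∂G₃/∂p = p^2*q
(∇×G)₃ = ∂G₂/∂p − ∂G₁/∂q = -p^2*r - 18*q - 6
∇×G = (9*q^2*r, p^2*q, -p^2*r - 18*q - 6)
At (-2, -2, 3): (108, -8, 18).

(108, -8, 18)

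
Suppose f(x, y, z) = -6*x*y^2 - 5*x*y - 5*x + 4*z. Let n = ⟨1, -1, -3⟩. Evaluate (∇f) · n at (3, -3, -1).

-149

∂f/∂x = -6*y^2 - 5*y - 5
∂f/∂y = -12*x*y - 5*x
∂f/∂z = 4
∇f at (3, -3, -1) = (-44, 93, 4)
∇f · n = (-44)(1) + (93)(-1) + (4)(-3) = -149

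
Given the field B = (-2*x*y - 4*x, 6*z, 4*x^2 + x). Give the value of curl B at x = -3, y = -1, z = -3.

(-6, 23, -6)

(∇×B)₁ = ∂B₃/∂y − ∂B₂/∂z = -6
(∇×B)₂ = ∂B₁/∂z − ∂B₃/∂x = -8*x - 1
(∇×B)₃ = ∂B₂/∂x − ∂B₁/∂y = 2*x
∇×B = (-6, -8*x - 1, 2*x)
At (-3, -1, -3): (-6, 23, -6).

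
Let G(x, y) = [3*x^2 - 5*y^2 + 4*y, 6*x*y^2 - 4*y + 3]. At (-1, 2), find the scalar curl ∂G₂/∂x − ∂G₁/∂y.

∂G₂/∂x = 6*y^2
∂G₁/∂y = -10*y + 4
Scalar curl = 6*y^2 + 10*y - 4
At (-1, 2): 40.

40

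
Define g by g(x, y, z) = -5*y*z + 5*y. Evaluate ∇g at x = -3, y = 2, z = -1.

∂g/∂x = 0
∂g/∂y = -5*z + 5
∂g/∂z = -5*y
∇g = (0, -5*z + 5, -5*y)
At (-3, 2, -1): (0, 10, -10).

(0, 10, -10)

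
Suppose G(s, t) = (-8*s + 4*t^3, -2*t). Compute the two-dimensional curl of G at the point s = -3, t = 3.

-108

∂G₂/∂s = 0
∂G₁/∂t = 12*t^2
Scalar curl = -12*t^2
At (-3, 3): -108.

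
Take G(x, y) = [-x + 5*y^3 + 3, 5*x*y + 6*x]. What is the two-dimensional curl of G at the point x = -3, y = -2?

∂G₂/∂x = 5*y + 6
∂G₁/∂y = 15*y^2
Scalar curl = -15*y^2 + 5*y + 6
At (-3, -2): -64.

-64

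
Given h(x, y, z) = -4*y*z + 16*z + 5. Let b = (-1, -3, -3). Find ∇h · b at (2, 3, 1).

0

∂h/∂x = 0
∂h/∂y = -4*z
∂h/∂z = -4*y + 16
∇h at (2, 3, 1) = (0, -4, 4)
∇h · b = (0)(-1) + (-4)(-3) + (4)(-3) = 0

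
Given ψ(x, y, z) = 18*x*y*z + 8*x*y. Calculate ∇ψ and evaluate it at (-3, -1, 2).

∂ψ/∂x = 18*y*z + 8*y
∂ψ/∂y = 18*x*z + 8*x
∂ψ/∂z = 18*x*y
∇ψ = (18*y*z + 8*y, 18*x*z + 8*x, 18*x*y)
At (-3, -1, 2): (-44, -132, 54).

(-44, -132, 54)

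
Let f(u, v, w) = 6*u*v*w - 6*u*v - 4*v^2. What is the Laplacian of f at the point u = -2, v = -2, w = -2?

-8

∂²f/∂u² = 0
∂²f/∂v² = -8
∂²f/∂w² = 0
∇²f = -8
At (-2, -2, -2): -8.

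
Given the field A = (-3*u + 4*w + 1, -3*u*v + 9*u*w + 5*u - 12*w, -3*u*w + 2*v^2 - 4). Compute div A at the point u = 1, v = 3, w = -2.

-9

∂A₁/∂u = -3
∂A₂/∂v = -3*u
∂A₃/∂w = -3*u
∇·A = -6*u - 3
At (1, 3, -2): -9.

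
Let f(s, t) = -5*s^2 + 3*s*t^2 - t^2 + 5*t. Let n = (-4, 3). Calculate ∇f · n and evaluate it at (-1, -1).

-13

∂f/∂s = -10*s + 3*t^2
∂f/∂t = 6*s*t - 2*t + 5
∇f at (-1, -1) = (13, 13)
∇f · n = (13)(-4) + (13)(3) = -13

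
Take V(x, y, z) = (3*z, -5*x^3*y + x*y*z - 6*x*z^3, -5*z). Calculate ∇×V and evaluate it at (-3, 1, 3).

(-483, 3, -294)

(∇×V)₁ = ∂V₃/∂y − ∂V₂/∂z = -x*y + 18*x*z^2
(∇×V)₂ = ∂V₁/∂z − ∂V₃/∂x = 3
(∇×V)₃ = ∂V₂/∂x − ∂V₁/∂y = -15*x^2*y + y*z - 6*z^3
∇×V = (-x*y + 18*x*z^2, 3, -15*x^2*y + y*z - 6*z^3)
At (-3, 1, 3): (-483, 3, -294).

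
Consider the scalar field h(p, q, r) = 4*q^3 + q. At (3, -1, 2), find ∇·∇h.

∂²h/∂p² = 0
∂²h/∂q² = 24*q
∂²h/∂r² = 0
∇²h = 24*q
At (3, -1, 2): -24.

-24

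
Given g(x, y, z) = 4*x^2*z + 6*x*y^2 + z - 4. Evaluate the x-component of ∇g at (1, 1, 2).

22

(∇g)_1 = ∂g/∂x = 8*x*z + 6*y^2
At (1, 1, 2): 22.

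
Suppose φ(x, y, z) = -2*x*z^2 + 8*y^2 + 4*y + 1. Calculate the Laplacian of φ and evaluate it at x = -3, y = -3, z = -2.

∂²φ/∂x² = 0
∂²φ/∂y² = 16
∂²φ/∂z² = -4*x
∇²φ = -4*x + 16
At (-3, -3, -2): 28.

28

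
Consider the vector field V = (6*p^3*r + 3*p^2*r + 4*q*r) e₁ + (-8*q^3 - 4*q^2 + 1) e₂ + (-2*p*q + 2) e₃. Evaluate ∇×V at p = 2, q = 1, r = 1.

(∇×V)₁ = ∂V₃/∂q − ∂V₂/∂r = -2*p
(∇×V)₂ = ∂V₁/∂r − ∂V₃/∂p = 6*p^3 + 3*p^2 + 6*q
(∇×V)₃ = ∂V₂/∂p − ∂V₁/∂q = -4*r
∇×V = (-2*p, 6*p^3 + 3*p^2 + 6*q, -4*r)
At (2, 1, 1): (-4, 66, -4).

(-4, 66, -4)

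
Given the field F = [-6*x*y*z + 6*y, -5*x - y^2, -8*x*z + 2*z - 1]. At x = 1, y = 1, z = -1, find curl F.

(∇×F)₁ = ∂F₃/∂y − ∂F₂/∂z = 0
(∇×F)₂ = ∂F₁/∂z − ∂F₃/∂x = -6*x*y + 8*z
(∇×F)₃ = ∂F₂/∂x − ∂F₁/∂y = 6*x*z - 11
∇×F = (0, -6*x*y + 8*z, 6*x*z - 11)
At (1, 1, -1): (0, -14, -17).

(0, -14, -17)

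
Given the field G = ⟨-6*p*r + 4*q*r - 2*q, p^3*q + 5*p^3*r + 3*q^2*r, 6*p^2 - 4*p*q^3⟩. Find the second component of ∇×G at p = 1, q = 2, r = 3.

(∇×G)_2 = ∂G₁/∂r − ∂G₃/∂p
= -6*p + 4*q − (12*p - 4*q^3)
= -18*p + 4*q^3 + 4*q
At (1, 2, 3): 22.

22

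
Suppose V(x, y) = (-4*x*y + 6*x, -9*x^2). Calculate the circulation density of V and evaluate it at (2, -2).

∂V₂/∂x = -18*x
∂V₁/∂y = -4*x
Scalar curl = -14*x
At (2, -2): -28.

-28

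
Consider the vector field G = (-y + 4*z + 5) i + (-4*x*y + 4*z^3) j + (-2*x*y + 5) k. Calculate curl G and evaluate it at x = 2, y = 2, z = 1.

(-16, 8, -7)

(∇×G)₁ = ∂G₃/∂y − ∂G₂/∂z = -2*x - 12*z^2
(∇×G)₂ = ∂G₁/∂z − ∂G₃/∂x = 2*y + 4
(∇×G)₃ = ∂G₂/∂x − ∂G₁/∂y = -4*y + 1
∇×G = (-2*x - 12*z^2, 2*y + 4, -4*y + 1)
At (2, 2, 1): (-16, 8, -7).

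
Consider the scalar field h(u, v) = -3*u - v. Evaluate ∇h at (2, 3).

(-3, -1)

∂h/∂u = -3
∂h/∂v = -1
∇h = (-3, -1)
At (2, 3): (-3, -1).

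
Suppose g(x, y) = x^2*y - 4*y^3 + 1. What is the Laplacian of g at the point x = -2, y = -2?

44

∂²g/∂x² = 2*y
∂²g/∂y² = -24*y
∇²g = -22*y
At (-2, -2): 44.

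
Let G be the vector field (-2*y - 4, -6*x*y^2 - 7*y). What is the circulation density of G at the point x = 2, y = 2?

∂G₂/∂x = -6*y^2
∂G₁/∂y = -2
Scalar curl = -6*y^2 + 2
At (2, 2): -22.

-22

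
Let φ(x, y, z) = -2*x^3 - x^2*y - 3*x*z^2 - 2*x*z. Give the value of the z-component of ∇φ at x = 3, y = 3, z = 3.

(∇φ)_3 = ∂φ/∂z = -6*x*z - 2*x
At (3, 3, 3): -60.

-60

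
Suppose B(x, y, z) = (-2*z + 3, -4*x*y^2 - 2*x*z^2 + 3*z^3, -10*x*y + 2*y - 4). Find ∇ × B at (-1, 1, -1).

(∇×B)₁ = ∂B₃/∂y − ∂B₂/∂z = 4*x*z - 10*x - 9*z^2 + 2
(∇×B)₂ = ∂B₁/∂z − ∂B₃/∂x = 10*y - 2
(∇×B)₃ = ∂B₂/∂x − ∂B₁/∂y = -4*y^2 - 2*z^2
∇×B = (4*x*z - 10*x - 9*z^2 + 2, 10*y - 2, -4*y^2 - 2*z^2)
At (-1, 1, -1): (7, 8, -6).

(7, 8, -6)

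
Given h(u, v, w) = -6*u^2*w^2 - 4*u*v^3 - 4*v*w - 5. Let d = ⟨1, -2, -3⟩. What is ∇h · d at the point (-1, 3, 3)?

-48

∂h/∂u = -12*u*w^2 - 4*v^3
∂h/∂v = -12*u*v^2 - 4*w
∂h/∂w = -12*u^2*w - 4*v
∇h at (-1, 3, 3) = (0, 96, -48)
∇h · d = (0)(1) + (96)(-2) + (-48)(-3) = -48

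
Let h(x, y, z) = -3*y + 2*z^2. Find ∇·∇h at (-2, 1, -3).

4

∂²h/∂x² = 0
∂²h/∂y² = 0
∂²h/∂z² = 4
∇²h = 4
At (-2, 1, -3): 4.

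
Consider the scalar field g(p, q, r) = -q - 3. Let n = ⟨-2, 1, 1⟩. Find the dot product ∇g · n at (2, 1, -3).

∂g/∂p = 0
∂g/∂q = -1
∂g/∂r = 0
∇g at (2, 1, -3) = (0, -1, 0)
∇g · n = (0)(-2) + (-1)(1) + (0)(1) = -1

-1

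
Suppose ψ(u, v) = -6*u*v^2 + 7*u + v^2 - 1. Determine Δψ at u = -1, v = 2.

14

∂²ψ/∂u² = 0
∂²ψ/∂v² = 2*(-6*u + 1)
∇²ψ = -12*u + 2
At (-1, 2): 14.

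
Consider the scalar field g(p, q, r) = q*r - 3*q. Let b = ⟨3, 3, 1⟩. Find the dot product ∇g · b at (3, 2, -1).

∂g/∂p = 0
∂g/∂q = r - 3
∂g/∂r = q
∇g at (3, 2, -1) = (0, -4, 2)
∇g · b = (0)(3) + (-4)(3) + (2)(1) = -10

-10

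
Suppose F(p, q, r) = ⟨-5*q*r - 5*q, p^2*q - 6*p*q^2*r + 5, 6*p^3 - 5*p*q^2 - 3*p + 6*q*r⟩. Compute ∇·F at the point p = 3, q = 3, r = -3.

351

∂F₁/∂p = 0
∂F₂/∂q = p^2 - 12*p*q*r
∂F₃/∂r = 6*q
∇·F = p^2 - 12*p*q*r + 6*q
At (3, 3, -3): 351.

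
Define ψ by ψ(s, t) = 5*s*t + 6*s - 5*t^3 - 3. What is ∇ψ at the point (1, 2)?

(16, -55)

∂ψ/∂s = 5*t + 6
∂ψ/∂t = 5*s - 15*t^2
∇ψ = (5*t + 6, 5*s - 15*t^2)
At (1, 2): (16, -55).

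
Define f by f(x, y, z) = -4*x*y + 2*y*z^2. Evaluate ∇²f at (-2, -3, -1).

∂²f/∂x² = 0
∂²f/∂y² = 0
∂²f/∂z² = 4*y
∇²f = 4*y
At (-2, -3, -1): -12.

-12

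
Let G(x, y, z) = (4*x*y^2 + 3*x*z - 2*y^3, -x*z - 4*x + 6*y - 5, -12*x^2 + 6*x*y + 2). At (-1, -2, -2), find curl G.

(-7, -15, 6)

(∇×G)₁ = ∂G₃/∂y − ∂G₂/∂z = 7*x
(∇×G)₂ = ∂G₁/∂z − ∂G₃/∂x = 27*x - 6*y
(∇×G)₃ = ∂G₂/∂x − ∂G₁/∂y = -8*x*y + 6*y^2 - z - 4
∇×G = (7*x, 27*x - 6*y, -8*x*y + 6*y^2 - z - 4)
At (-1, -2, -2): (-7, -15, 6).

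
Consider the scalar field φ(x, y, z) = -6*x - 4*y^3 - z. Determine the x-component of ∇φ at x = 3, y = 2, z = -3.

(∇φ)_1 = ∂φ/∂x = -6
At (3, 2, -3): -6.

-6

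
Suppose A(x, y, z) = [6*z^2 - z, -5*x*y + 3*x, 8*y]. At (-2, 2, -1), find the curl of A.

(8, -13, -7)

(∇×A)₁ = ∂A₃/∂y − ∂A₂/∂z = 8
(∇×A)₂ = ∂A₁/∂z − ∂A₃/∂x = 12*z - 1
(∇×A)₃ = ∂A₂/∂x − ∂A₁/∂y = -5*y + 3
∇×A = (8, 12*z - 1, -5*y + 3)
At (-2, 2, -1): (8, -13, -7).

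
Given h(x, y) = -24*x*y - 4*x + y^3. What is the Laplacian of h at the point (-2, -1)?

-6

∂²h/∂x² = 0
∂²h/∂y² = 6*y
∇²h = 6*y
At (-2, -1): -6.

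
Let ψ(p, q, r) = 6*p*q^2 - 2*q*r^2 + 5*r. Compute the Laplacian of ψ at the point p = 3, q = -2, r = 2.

44

∂²ψ/∂p² = 0
∂²ψ/∂q² = 12*p
∂²ψ/∂r² = -4*q
∇²ψ = 12*p - 4*q
At (3, -2, 2): 44.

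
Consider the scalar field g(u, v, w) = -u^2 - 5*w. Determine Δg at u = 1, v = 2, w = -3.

∂²g/∂u² = -2
∂²g/∂v² = 0
∂²g/∂w² = 0
∇²g = -2
At (1, 2, -3): -2.

-2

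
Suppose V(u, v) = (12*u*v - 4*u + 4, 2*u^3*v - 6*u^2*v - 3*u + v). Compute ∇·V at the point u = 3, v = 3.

∂V₁/∂u = 12*v - 4
∂V₂/∂v = 2*u^3 - 6*u^2 + 1
∇·V = 2*u^3 - 6*u^2 + 12*v - 3
At (3, 3): 33.

33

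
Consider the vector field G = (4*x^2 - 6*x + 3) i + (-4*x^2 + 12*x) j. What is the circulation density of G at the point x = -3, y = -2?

36

∂G₂/∂x = -8*x + 12
∂G₁/∂y = 0
Scalar curl = -8*x + 12
At (-3, -2): 36.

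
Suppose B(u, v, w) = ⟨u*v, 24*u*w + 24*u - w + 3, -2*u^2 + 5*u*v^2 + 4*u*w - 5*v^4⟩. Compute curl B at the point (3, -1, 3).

(∇×B)₁ = ∂B₃/∂v − ∂B₂/∂w = 10*u*v - 24*u - 20*v^3 + 1
(∇×B)₂ = ∂B₁/∂w − ∂B₃/∂u = 4*u - 5*v^2 - 4*w
(∇×B)₃ = ∂B₂/∂u − ∂B₁/∂v = -u + 24*w + 24
∇×B = (10*u*v - 24*u - 20*v^3 + 1, 4*u - 5*v^2 - 4*w, -u + 24*w + 24)
At (3, -1, 3): (-81, -5, 93).

(-81, -5, 93)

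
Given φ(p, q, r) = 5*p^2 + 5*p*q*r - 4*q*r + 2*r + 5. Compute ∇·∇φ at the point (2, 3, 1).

10

∂²φ/∂p² = 10
∂²φ/∂q² = 0
∂²φ/∂r² = 0
∇²φ = 10
At (2, 3, 1): 10.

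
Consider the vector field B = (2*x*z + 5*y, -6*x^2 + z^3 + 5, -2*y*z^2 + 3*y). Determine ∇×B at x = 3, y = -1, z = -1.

(∇×B)₁ = ∂B₃/∂y − ∂B₂/∂z = -5*z^2 + 3
(∇×B)₂ = ∂B₁/∂z − ∂B₃/∂x = 2*x
(∇×B)₃ = ∂B₂/∂x − ∂B₁/∂y = -12*x - 5
∇×B = (-5*z^2 + 3, 2*x, -12*x - 5)
At (3, -1, -1): (-2, 6, -41).

(-2, 6, -41)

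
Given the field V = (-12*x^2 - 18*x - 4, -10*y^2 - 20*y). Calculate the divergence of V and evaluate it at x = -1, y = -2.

∂V₁/∂x = -24*x - 18
∂V₂/∂y = -20*y - 20
∇·V = -24*x - 20*y - 38
At (-1, -2): 26.

26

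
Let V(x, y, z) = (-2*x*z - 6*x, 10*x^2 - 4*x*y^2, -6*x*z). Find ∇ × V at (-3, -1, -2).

(0, -6, -64)

(∇×V)₁ = ∂V₃/∂y − ∂V₂/∂z = 0
(∇×V)₂ = ∂V₁/∂z − ∂V₃/∂x = -2*x + 6*z
(∇×V)₃ = ∂V₂/∂x − ∂V₁/∂y = 20*x - 4*y^2
∇×V = (0, -2*x + 6*z, 20*x - 4*y^2)
At (-3, -1, -2): (0, -6, -64).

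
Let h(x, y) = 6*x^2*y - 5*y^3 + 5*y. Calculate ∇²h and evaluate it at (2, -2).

∂²h/∂x² = 12*y
∂²h/∂y² = -30*y
∇²h = -18*y
At (2, -2): 36.

36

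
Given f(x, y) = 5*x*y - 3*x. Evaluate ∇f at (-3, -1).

(-8, -15)

∂f/∂x = 5*y - 3
∂f/∂y = 5*x
∇f = (5*y - 3, 5*x)
At (-3, -1): (-8, -15).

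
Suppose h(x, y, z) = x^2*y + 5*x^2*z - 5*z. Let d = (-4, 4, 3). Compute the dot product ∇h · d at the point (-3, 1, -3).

∂h/∂x = 2*x*y + 10*x*z
∂h/∂y = x^2
∂h/∂z = 5*x^2 - 5
∇h at (-3, 1, -3) = (84, 9, 40)
∇h · d = (84)(-4) + (9)(4) + (40)(3) = -180

-180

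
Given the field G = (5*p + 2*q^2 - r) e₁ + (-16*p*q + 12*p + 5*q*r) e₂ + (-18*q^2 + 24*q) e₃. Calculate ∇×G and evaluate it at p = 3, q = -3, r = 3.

(147, -1, 72)

(∇×G)₁ = ∂G₃/∂q − ∂G₂/∂r = -41*q + 24
(∇×G)₂ = ∂G₁/∂r − ∂G₃/∂p = -1
(∇×G)₃ = ∂G₂/∂p − ∂G₁/∂q = -20*q + 12
∇×G = (-41*q + 24, -1, -20*q + 12)
At (3, -3, 3): (147, -1, 72).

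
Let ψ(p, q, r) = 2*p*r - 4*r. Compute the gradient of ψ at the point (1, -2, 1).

(2, 0, -2)

∂ψ/∂p = 2*r
∂ψ/∂q = 0
∂ψ/∂r = 2*p - 4
∇ψ = (2*r, 0, 2*p - 4)
At (1, -2, 1): (2, 0, -2).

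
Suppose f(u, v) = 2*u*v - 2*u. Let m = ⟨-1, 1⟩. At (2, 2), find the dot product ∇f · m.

∂f/∂u = 2*v - 2
∂f/∂v = 2*u
∇f at (2, 2) = (2, 4)
∇f · m = (2)(-1) + (4)(1) = 2

2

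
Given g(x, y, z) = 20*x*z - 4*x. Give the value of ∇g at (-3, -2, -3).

(-64, 0, -60)

∂g/∂x = 20*z - 4
∂g/∂y = 0
∂g/∂z = 20*x
∇g = (20*z - 4, 0, 20*x)
At (-3, -2, -3): (-64, 0, -60).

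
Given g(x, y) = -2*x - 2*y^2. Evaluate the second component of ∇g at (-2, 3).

-12

(∇g)_2 = ∂g/∂y = -4*y
At (-2, 3): -12.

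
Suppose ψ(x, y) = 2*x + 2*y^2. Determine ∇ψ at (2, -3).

(2, -12)

∂ψ/∂x = 2
∂ψ/∂y = 4*y
∇ψ = (2, 4*y)
At (2, -3): (2, -12).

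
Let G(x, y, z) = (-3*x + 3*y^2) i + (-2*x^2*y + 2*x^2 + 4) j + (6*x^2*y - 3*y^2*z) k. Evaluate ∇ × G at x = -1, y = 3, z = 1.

(-12, 36, -10)

(∇×G)₁ = ∂G₃/∂y − ∂G₂/∂z = 6*x^2 - 6*y*z
(∇×G)₂ = ∂G₁/∂z − ∂G₃/∂x = -12*x*y
(∇×G)₃ = ∂G₂/∂x − ∂G₁/∂y = -4*x*y + 4*x - 6*y
∇×G = (6*x^2 - 6*y*z, -12*x*y, -4*x*y + 4*x - 6*y)
At (-1, 3, 1): (-12, 36, -10).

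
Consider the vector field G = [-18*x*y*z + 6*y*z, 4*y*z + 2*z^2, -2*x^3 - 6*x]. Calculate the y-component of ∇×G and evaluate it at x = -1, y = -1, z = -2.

-12

(∇×G)_2 = ∂G₁/∂z − ∂G₃/∂x
= -18*x*y + 6*y − (-6*x^2 - 6)
= 6*x^2 - 18*x*y + 6*y + 6
At (-1, -1, -2): -12.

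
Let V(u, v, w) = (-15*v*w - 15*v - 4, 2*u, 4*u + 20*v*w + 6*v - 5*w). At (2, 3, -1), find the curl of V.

(∇×V)₁ = ∂V₃/∂v − ∂V₂/∂w = 20*w + 6
(∇×V)₂ = ∂V₁/∂w − ∂V₃/∂u = -15*v - 4
(∇×V)₃ = ∂V₂/∂u − ∂V₁/∂v = 15*w + 17
∇×V = (20*w + 6, -15*v - 4, 15*w + 17)
At (2, 3, -1): (-14, -49, 2).

(-14, -49, 2)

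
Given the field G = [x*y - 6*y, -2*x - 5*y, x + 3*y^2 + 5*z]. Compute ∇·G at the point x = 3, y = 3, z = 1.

3

∂G₁/∂x = y
∂G₂/∂y = -5
∂G₃/∂z = 5
∇·G = y
At (3, 3, 1): 3.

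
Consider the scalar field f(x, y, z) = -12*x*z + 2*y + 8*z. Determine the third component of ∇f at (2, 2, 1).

-16

(∇f)_3 = ∂f/∂z = -12*x + 8
At (2, 2, 1): -16.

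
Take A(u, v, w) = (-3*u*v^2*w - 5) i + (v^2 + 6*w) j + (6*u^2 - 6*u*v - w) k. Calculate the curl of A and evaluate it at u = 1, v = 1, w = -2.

(∇×A)₁ = ∂A₃/∂v − ∂A₂/∂w = -6*u - 6
(∇×A)₂ = ∂A₁/∂w − ∂A₃/∂u = -3*u*v^2 - 12*u + 6*v
(∇×A)₃ = ∂A₂/∂u − ∂A₁/∂v = 6*u*v*w
∇×A = (-6*u - 6, -3*u*v^2 - 12*u + 6*v, 6*u*v*w)
At (1, 1, -2): (-12, -9, -12).

(-12, -9, -12)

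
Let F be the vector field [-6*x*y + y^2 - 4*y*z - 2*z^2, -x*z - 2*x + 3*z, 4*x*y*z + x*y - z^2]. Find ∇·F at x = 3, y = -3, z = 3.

∂F₁/∂x = -6*y
∂F₂/∂y = 0
∂F₃/∂z = 4*x*y - 2*z
∇·F = 4*x*y - 6*y - 2*z
At (3, -3, 3): -24.

-24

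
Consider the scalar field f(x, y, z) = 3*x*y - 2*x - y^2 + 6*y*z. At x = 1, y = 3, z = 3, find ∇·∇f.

∂²f/∂x² = 0
∂²f/∂y² = -2
∂²f/∂z² = 0
∇²f = -2
At (1, 3, 3): -2.

-2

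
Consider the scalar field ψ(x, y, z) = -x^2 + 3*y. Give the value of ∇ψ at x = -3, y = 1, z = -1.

(6, 3, 0)

∂ψ/∂x = -2*x
∂ψ/∂y = 3
∂ψ/∂z = 0
∇ψ = (-2*x, 3, 0)
At (-3, 1, -1): (6, 3, 0).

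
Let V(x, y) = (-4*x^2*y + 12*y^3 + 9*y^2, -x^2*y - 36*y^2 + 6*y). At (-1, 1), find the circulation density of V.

-48

∂V₂/∂x = -2*x*y
∂V₁/∂y = -4*x^2 + 36*y^2 + 18*y
Scalar curl = 4*x^2 - 2*x*y - 36*y^2 - 18*y
At (-1, 1): -48.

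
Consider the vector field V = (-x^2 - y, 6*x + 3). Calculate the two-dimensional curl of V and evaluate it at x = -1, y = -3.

∂V₂/∂x = 6
∂V₁/∂y = -1
Scalar curl = 7
At (-1, -3): 7.

7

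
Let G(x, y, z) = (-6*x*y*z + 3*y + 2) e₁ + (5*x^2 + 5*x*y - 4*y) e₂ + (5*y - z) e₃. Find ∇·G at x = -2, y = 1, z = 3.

-33

∂G₁/∂x = -6*y*z
∂G₂/∂y = 5*x - 4
∂G₃/∂z = -1
∇·G = 5*x - 6*y*z - 5
At (-2, 1, 3): -33.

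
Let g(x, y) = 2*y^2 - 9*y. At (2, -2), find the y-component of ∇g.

-17

(∇g)_2 = ∂g/∂y = 4*y - 9
At (2, -2): -17.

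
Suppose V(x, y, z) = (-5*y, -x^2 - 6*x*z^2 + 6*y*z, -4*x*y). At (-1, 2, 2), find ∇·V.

12

∂V₁/∂x = 0
∂V₂/∂y = 6*z
∂V₃/∂z = 0
∇·V = 6*z
At (-1, 2, 2): 12.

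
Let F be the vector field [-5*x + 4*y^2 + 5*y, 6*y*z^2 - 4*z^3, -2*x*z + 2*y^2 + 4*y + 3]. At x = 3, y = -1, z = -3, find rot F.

(72, -6, 3)

(∇×F)₁ = ∂F₃/∂y − ∂F₂/∂z = -12*y*z + 4*y + 12*z^2 + 4
(∇×F)₂ = ∂F₁/∂z − ∂F₃/∂x = 2*z
(∇×F)₃ = ∂F₂/∂x − ∂F₁/∂y = -8*y - 5
∇×F = (-12*y*z + 4*y + 12*z^2 + 4, 2*z, -8*y - 5)
At (3, -1, -3): (72, -6, 3).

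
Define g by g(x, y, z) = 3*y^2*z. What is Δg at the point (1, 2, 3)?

∂²g/∂x² = 0
∂²g/∂y² = 6*z
∂²g/∂z² = 0
∇²g = 6*z
At (1, 2, 3): 18.

18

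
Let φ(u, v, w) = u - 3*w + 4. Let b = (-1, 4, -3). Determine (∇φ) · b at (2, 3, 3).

8

∂φ/∂u = 1
∂φ/∂v = 0
∂φ/∂w = -3
∇φ at (2, 3, 3) = (1, 0, -3)
∇φ · b = (1)(-1) + (0)(4) + (-3)(-3) = 8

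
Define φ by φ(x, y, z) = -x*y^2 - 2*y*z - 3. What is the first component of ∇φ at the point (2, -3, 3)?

(∇φ)_1 = ∂φ/∂x = -y^2
At (2, -3, 3): -9.

-9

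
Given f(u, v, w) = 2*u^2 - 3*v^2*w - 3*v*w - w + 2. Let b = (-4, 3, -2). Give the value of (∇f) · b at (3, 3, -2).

152

∂f/∂u = 4*u
∂f/∂v = -6*v*w - 3*w
∂f/∂w = -3*v^2 - 3*v - 1
∇f at (3, 3, -2) = (12, 42, -37)
∇f · b = (12)(-4) + (42)(3) + (-37)(-2) = 152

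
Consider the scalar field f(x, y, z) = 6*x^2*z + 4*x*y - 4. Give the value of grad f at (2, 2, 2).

(56, 8, 24)

∂f/∂x = 12*x*z + 4*y
∂f/∂y = 4*x
∂f/∂z = 6*x^2
∇f = (12*x*z + 4*y, 4*x, 6*x^2)
At (2, 2, 2): (56, 8, 24).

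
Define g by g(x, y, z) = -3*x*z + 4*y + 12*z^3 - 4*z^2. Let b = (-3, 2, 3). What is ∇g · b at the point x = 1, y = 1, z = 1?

92

∂g/∂x = -3*z
∂g/∂y = 4
∂g/∂z = -3*x + 36*z^2 - 8*z
∇g at (1, 1, 1) = (-3, 4, 25)
∇g · b = (-3)(-3) + (4)(2) + (25)(3) = 92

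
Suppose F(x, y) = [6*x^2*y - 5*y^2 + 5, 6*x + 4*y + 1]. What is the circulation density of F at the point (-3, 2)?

∂F₂/∂x = 6
∂F₁/∂y = 6*x^2 - 10*y
Scalar curl = -6*x^2 + 10*y + 6
At (-3, 2): -28.

-28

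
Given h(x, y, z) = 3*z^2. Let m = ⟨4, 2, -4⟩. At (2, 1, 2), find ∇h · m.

∂h/∂x = 0
∂h/∂y = 0
∂h/∂z = 6*z
∇h at (2, 1, 2) = (0, 0, 12)
∇h · m = (0)(4) + (0)(2) + (12)(-4) = -48

-48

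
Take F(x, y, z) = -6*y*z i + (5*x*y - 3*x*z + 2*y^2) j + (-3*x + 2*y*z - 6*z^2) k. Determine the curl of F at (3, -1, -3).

(∇×F)₁ = ∂F₃/∂y − ∂F₂/∂z = 3*x + 2*z
(∇×F)₂ = ∂F₁/∂z − ∂F₃/∂x = -6*y + 3
(∇×F)₃ = ∂F₂/∂x − ∂F₁/∂y = 5*y + 3*z
∇×F = (3*x + 2*z, -6*y + 3, 5*y + 3*z)
At (3, -1, -3): (3, 9, -14).

(3, 9, -14)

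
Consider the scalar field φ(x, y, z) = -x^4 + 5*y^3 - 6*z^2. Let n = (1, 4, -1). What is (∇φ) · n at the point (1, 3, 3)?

572

∂φ/∂x = -4*x^3
∂φ/∂y = 15*y^2
∂φ/∂z = -12*z
∇φ at (1, 3, 3) = (-4, 135, -36)
∇φ · n = (-4)(1) + (135)(4) + (-36)(-1) = 572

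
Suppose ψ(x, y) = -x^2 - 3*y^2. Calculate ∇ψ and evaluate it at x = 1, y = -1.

∂ψ/∂x = -2*x
∂ψ/∂y = -6*y
∇ψ = (-2*x, -6*y)
At (1, -1): (-2, 6).

(-2, 6)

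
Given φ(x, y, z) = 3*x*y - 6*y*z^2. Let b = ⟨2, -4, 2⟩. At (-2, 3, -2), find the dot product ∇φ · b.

282

∂φ/∂x = 3*y
∂φ/∂y = 3*x - 6*z^2
∂φ/∂z = -12*y*z
∇φ at (-2, 3, -2) = (9, -30, 72)
∇φ · b = (9)(2) + (-30)(-4) + (72)(2) = 282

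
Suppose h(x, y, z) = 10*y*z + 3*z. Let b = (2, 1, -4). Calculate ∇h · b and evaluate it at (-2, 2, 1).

∂h/∂x = 0
∂h/∂y = 10*z
∂h/∂z = 10*y + 3
∇h at (-2, 2, 1) = (0, 10, 23)
∇h · b = (0)(2) + (10)(1) + (23)(-4) = -82

-82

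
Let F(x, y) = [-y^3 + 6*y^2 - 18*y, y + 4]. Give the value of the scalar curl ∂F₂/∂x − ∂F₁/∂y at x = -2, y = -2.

∂F₂/∂x = 0
∂F₁/∂y = -3*y^2 + 12*y - 18
Scalar curl = 3*y^2 - 12*y + 18
At (-2, -2): 54.

54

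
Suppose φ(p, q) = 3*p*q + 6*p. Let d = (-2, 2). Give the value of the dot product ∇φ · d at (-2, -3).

-6

∂φ/∂p = 3*q + 6
∂φ/∂q = 3*p
∇φ at (-2, -3) = (-3, -6)
∇φ · d = (-3)(-2) + (-6)(2) = -6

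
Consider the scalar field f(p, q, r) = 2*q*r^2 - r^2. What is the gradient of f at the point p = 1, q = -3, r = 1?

∂f/∂p = 0
∂f/∂q = 2*r^2
∂f/∂r = 4*q*r - 2*r
∇f = (0, 2*r^2, 4*q*r - 2*r)
At (1, -3, 1): (0, 2, -14).

(0, 2, -14)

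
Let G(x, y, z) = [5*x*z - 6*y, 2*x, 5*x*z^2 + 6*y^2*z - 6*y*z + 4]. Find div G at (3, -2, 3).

∂G₁/∂x = 5*z
∂G₂/∂y = 0
∂G₃/∂z = 10*x*z + 6*y^2 - 6*y
∇·G = 10*x*z + 6*y^2 - 6*y + 5*z
At (3, -2, 3): 141.

141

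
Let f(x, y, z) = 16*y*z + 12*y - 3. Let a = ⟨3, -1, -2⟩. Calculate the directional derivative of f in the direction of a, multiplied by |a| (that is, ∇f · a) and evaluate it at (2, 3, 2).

-140

∂f/∂x = 0
∂f/∂y = 16*z + 12
∂f/∂z = 16*y
∇f at (2, 3, 2) = (0, 44, 48)
∇f · a = (0)(3) + (44)(-1) + (48)(-2) = -140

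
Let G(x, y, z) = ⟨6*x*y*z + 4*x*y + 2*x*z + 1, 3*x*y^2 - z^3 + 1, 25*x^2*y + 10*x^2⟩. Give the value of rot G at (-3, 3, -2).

(∇×G)₁ = ∂G₃/∂y − ∂G₂/∂z = 25*x^2 + 3*z^2
(∇×G)₂ = ∂G₁/∂z − ∂G₃/∂x = -44*x*y - 18*x
(∇×G)₃ = ∂G₂/∂x − ∂G₁/∂y = -6*x*z - 4*x + 3*y^2
∇×G = (25*x^2 + 3*z^2, -44*x*y - 18*x, -6*x*z - 4*x + 3*y^2)
At (-3, 3, -2): (237, 450, 3).

(237, 450, 3)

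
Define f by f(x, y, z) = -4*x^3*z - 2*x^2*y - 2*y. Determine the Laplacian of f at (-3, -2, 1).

80

∂²f/∂x² = -4*(6*x*z + y)
∂²f/∂y² = 0
∂²f/∂z² = 0
∇²f = -24*x*z - 4*y
At (-3, -2, 1): 80.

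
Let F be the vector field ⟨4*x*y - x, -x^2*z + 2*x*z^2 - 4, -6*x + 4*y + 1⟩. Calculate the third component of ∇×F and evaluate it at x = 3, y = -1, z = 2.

-16

(∇×F)_3 = ∂F₂/∂x − ∂F₁/∂y
= -2*x*z + 2*z^2 − (4*x)
= -2*x*z - 4*x + 2*z^2
At (3, -1, 2): -16.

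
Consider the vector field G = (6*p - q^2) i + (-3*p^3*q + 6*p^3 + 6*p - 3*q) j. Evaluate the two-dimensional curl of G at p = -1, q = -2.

38

∂G₂/∂p = -9*p^2*q + 18*p^2 + 6
∂G₁/∂q = -2*q
Scalar curl = -9*p^2*q + 18*p^2 + 2*q + 6
At (-1, -2): 38.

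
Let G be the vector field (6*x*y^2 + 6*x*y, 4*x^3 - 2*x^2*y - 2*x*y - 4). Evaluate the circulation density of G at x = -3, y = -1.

80

∂G₂/∂x = 12*x^2 - 4*x*y - 2*y
∂G₁/∂y = 12*x*y + 6*x
Scalar curl = 12*x^2 - 16*x*y - 6*x - 2*y
At (-3, -1): 80.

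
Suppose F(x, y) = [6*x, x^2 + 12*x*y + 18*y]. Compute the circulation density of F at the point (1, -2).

-22

∂F₂/∂x = 2*x + 12*y
∂F₁/∂y = 0
Scalar curl = 2*x + 12*y
At (1, -2): -22.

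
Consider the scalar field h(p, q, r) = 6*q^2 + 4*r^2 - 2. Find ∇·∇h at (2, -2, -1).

20

∂²h/∂p² = 0
∂²h/∂q² = 12
∂²h/∂r² = 8
∇²h = 20
At (2, -2, -1): 20.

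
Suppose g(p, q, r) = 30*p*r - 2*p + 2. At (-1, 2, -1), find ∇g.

(-32, 0, -30)

∂g/∂p = 30*r - 2
∂g/∂q = 0
∂g/∂r = 30*p
∇g = (30*r - 2, 0, 30*p)
At (-1, 2, -1): (-32, 0, -30).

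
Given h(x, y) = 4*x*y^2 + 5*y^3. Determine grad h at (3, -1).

∂h/∂x = 4*y^2
∂h/∂y = 8*x*y + 15*y^2
∇h = (4*y^2, 8*x*y + 15*y^2)
At (3, -1): (4, -9).

(4, -9)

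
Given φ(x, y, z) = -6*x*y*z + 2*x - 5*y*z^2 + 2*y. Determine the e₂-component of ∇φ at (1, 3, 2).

-30

(∇φ)_2 = ∂φ/∂y = -6*x*z - 5*z^2 + 2
At (1, 3, 2): -30.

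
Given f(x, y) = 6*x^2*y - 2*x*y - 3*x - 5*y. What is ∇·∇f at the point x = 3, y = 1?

12

∂²f/∂x² = 12*y
∂²f/∂y² = 0
∇²f = 12*y
At (3, 1): 12.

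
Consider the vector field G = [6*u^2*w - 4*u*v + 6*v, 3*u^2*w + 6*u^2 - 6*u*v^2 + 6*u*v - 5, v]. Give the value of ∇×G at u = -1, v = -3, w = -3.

(-2, 6, -76)

(∇×G)₁ = ∂G₃/∂v − ∂G₂/∂w = -3*u^2 + 1
(∇×G)₂ = ∂G₁/∂w − ∂G₃/∂u = 6*u^2
(∇×G)₃ = ∂G₂/∂u − ∂G₁/∂v = 6*u*w + 16*u - 6*v^2 + 6*v - 6
∇×G = (-3*u^2 + 1, 6*u^2, 6*u*w + 16*u - 6*v^2 + 6*v - 6)
At (-1, -3, -3): (-2, 6, -76).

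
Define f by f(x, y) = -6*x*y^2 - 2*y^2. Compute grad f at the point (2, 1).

(-6, -28)

∂f/∂x = -6*y^2
∂f/∂y = -12*x*y - 4*y
∇f = (-6*y^2, -12*x*y - 4*y)
At (2, 1): (-6, -28).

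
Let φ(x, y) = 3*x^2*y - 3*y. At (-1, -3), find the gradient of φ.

∂φ/∂x = 6*x*y
∂φ/∂y = 3*x^2 - 3
∇φ = (6*x*y, 3*x^2 - 3)
At (-1, -3): (18, 0).

(18, 0)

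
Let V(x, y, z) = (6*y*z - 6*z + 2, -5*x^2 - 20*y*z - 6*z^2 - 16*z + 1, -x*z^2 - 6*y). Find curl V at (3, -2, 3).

(6, -9, -48)

(∇×V)₁ = ∂V₃/∂y − ∂V₂/∂z = 20*y + 12*z + 10
(∇×V)₂ = ∂V₁/∂z − ∂V₃/∂x = 6*y + z^2 - 6
(∇×V)₃ = ∂V₂/∂x − ∂V₁/∂y = -10*x - 6*z
∇×V = (20*y + 12*z + 10, 6*y + z^2 - 6, -10*x - 6*z)
At (3, -2, 3): (6, -9, -48).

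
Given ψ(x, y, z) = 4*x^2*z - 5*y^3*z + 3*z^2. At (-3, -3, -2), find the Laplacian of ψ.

-190

∂²ψ/∂x² = 8*z
∂²ψ/∂y² = -30*y*z
∂²ψ/∂z² = 6
∇²ψ = -30*y*z + 8*z + 6
At (-3, -3, -2): -190.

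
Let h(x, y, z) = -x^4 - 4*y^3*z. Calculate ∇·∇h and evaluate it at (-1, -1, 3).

60

∂²h/∂x² = -12*x^2
∂²h/∂y² = -24*y*z
∂²h/∂z² = 0
∇²h = -12*x^2 - 24*y*z
At (-1, -1, 3): 60.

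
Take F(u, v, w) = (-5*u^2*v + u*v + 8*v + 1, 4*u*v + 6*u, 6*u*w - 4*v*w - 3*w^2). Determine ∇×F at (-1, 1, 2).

(-8, -12, 8)

(∇×F)₁ = ∂F₃/∂v − ∂F₂/∂w = -4*w
(∇×F)₂ = ∂F₁/∂w − ∂F₃/∂u = -6*w
(∇×F)₃ = ∂F₂/∂u − ∂F₁/∂v = 5*u^2 - u + 4*v - 2
∇×F = (-4*w, -6*w, 5*u^2 - u + 4*v - 2)
At (-1, 1, 2): (-8, -12, 8).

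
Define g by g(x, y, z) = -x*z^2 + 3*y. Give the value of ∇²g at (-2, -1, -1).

∂²g/∂x² = 0
∂²g/∂y² = 0
∂²g/∂z² = -2*x
∇²g = -2*x
At (-2, -1, -1): 4.

4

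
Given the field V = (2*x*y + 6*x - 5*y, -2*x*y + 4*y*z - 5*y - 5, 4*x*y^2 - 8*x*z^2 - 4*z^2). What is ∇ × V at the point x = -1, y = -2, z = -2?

(24, 16, 11)

(∇×V)₁ = ∂V₃/∂y − ∂V₂/∂z = 8*x*y - 4*y
(∇×V)₂ = ∂V₁/∂z − ∂V₃/∂x = -4*y^2 + 8*z^2
(∇×V)₃ = ∂V₂/∂x − ∂V₁/∂y = -2*x - 2*y + 5
∇×V = (8*x*y - 4*y, -4*y^2 + 8*z^2, -2*x - 2*y + 5)
At (-1, -2, -2): (24, 16, 11).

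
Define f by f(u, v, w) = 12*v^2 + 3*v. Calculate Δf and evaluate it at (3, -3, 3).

24

∂²f/∂u² = 0
∂²f/∂v² = 24
∂²f/∂w² = 0
∇²f = 24
At (3, -3, 3): 24.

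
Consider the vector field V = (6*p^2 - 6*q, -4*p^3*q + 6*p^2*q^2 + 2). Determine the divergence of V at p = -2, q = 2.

104

∂V₁/∂p = 12*p
∂V₂/∂q = -4*p^3 + 12*p^2*q
∇·V = -4*p^3 + 12*p^2*q + 12*p
At (-2, 2): 104.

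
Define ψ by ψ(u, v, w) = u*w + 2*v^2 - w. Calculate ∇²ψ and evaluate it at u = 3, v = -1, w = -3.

∂²ψ/∂u² = 0
∂²ψ/∂v² = 4
∂²ψ/∂w² = 0
∇²ψ = 4
At (3, -1, -3): 4.

4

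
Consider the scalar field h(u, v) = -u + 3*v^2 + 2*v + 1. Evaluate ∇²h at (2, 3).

6

∂²h/∂u² = 0
∂²h/∂v² = 6
∇²h = 6
At (2, 3): 6.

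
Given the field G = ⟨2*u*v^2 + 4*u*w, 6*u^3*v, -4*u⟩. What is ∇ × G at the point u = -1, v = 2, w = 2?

(0, 0, 44)

(∇×G)₁ = ∂G₃/∂v − ∂G₂/∂w = 0
(∇×G)₂ = ∂G₁/∂w − ∂G₃/∂u = 4*u + 4
(∇×G)₃ = ∂G₂/∂u − ∂G₁/∂v = 18*u^2*v - 4*u*v
∇×G = (0, 4*u + 4, 18*u^2*v - 4*u*v)
At (-1, 2, 2): (0, 0, 44).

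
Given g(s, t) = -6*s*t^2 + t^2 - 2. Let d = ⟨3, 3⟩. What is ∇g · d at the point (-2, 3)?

72

∂g/∂s = -6*t^2
∂g/∂t = -12*s*t + 2*t
∇g at (-2, 3) = (-54, 78)
∇g · d = (-54)(3) + (78)(3) = 72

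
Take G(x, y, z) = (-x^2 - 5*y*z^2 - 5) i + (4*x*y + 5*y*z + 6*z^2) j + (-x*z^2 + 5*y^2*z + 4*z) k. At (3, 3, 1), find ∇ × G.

(3, -29, 17)

(∇×G)₁ = ∂G₃/∂y − ∂G₂/∂z = 10*y*z - 5*y - 12*z
(∇×G)₂ = ∂G₁/∂z − ∂G₃/∂x = -10*y*z + z^2
(∇×G)₃ = ∂G₂/∂x − ∂G₁/∂y = 4*y + 5*z^2
∇×G = (10*y*z - 5*y - 12*z, -10*y*z + z^2, 4*y + 5*z^2)
At (3, 3, 1): (3, -29, 17).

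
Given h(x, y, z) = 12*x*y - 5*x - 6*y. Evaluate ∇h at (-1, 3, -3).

∂h/∂x = 12*y - 5
∂h/∂y = 12*x - 6
∂h/∂z = 0
∇h = (12*y - 5, 12*x - 6, 0)
At (-1, 3, -3): (31, -18, 0).

(31, -18, 0)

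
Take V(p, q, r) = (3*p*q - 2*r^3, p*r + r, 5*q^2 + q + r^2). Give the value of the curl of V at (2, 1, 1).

(∇×V)₁ = ∂V₃/∂q − ∂V₂/∂r = -p + 10*q
(∇×V)₂ = ∂V₁/∂r − ∂V₃/∂p = -6*r^2
(∇×V)₃ = ∂V₂/∂p − ∂V₁/∂q = -3*p + r
∇×V = (-p + 10*q, -6*r^2, -3*p + r)
At (2, 1, 1): (8, -6, -5).

(8, -6, -5)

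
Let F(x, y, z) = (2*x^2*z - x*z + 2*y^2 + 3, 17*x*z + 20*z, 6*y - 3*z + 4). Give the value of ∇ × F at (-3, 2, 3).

(37, 21, 43)

(∇×F)₁ = ∂F₃/∂y − ∂F₂/∂z = -17*x - 14
(∇×F)₂ = ∂F₁/∂z − ∂F₃/∂x = 2*x^2 - x
(∇×F)₃ = ∂F₂/∂x − ∂F₁/∂y = -4*y + 17*z
∇×F = (-17*x - 14, 2*x^2 - x, -4*y + 17*z)
At (-3, 2, 3): (37, 21, 43).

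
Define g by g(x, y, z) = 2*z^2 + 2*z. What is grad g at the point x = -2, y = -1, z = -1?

∂g/∂x = 0
∂g/∂y = 0
∂g/∂z = 4*z + 2
∇g = (0, 0, 4*z + 2)
At (-2, -1, -1): (0, 0, -2).

(0, 0, -2)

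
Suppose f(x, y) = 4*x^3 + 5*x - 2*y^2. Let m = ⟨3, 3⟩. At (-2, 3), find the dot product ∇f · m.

∂f/∂x = 12*x^2 + 5
∂f/∂y = -4*y
∇f at (-2, 3) = (53, -12)
∇f · m = (53)(3) + (-12)(3) = 123

123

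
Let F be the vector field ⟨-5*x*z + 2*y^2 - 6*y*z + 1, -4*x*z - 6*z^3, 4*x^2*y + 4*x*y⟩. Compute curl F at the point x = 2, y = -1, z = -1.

(∇×F)₁ = ∂F₃/∂y − ∂F₂/∂z = 4*x^2 + 8*x + 18*z^2
(∇×F)₂ = ∂F₁/∂z − ∂F₃/∂x = -8*x*y - 5*x - 10*y
(∇×F)₃ = ∂F₂/∂x − ∂F₁/∂y = -4*y + 2*z
∇×F = (4*x^2 + 8*x + 18*z^2, -8*x*y - 5*x - 10*y, -4*y + 2*z)
At (2, -1, -1): (50, 16, 2).

(50, 16, 2)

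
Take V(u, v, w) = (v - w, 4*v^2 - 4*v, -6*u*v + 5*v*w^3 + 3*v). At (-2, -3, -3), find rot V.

(-120, -19, -1)

(∇×V)₁ = ∂V₃/∂v − ∂V₂/∂w = -6*u + 5*w^3 + 3
(∇×V)₂ = ∂V₁/∂w − ∂V₃/∂u = 6*v - 1
(∇×V)₃ = ∂V₂/∂u − ∂V₁/∂v = -1
∇×V = (-6*u + 5*w^3 + 3, 6*v - 1, -1)
At (-2, -3, -3): (-120, -19, -1).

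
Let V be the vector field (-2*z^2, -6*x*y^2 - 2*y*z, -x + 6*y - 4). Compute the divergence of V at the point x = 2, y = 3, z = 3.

∂V₁/∂x = 0
∂V₂/∂y = -12*x*y - 2*z
∂V₃/∂z = 0
∇·V = -12*x*y - 2*z
At (2, 3, 3): -78.

-78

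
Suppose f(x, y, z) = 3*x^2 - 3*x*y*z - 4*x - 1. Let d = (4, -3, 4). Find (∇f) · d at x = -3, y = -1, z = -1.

-109

∂f/∂x = 6*x - 3*y*z - 4
∂f/∂y = -3*x*z
∂f/∂z = -3*x*y
∇f at (-3, -1, -1) = (-25, -9, -9)
∇f · d = (-25)(4) + (-9)(-3) + (-9)(4) = -109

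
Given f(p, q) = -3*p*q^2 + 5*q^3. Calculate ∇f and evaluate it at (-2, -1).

∂f/∂p = -3*q^2
∂f/∂q = -6*p*q + 15*q^2
∇f = (-3*q^2, -6*p*q + 15*q^2)
At (-2, -1): (-3, 3).

(-3, 3)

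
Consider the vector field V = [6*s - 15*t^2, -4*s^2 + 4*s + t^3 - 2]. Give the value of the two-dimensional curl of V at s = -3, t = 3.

118

∂V₂/∂s = -8*s + 4
∂V₁/∂t = -30*t
Scalar curl = -8*s + 30*t + 4
At (-3, 3): 118.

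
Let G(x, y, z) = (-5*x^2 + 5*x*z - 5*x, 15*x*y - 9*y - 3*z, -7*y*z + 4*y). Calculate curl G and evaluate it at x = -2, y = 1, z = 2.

(∇×G)₁ = ∂G₃/∂y − ∂G₂/∂z = -7*z + 7
(∇×G)₂ = ∂G₁/∂z − ∂G₃/∂x = 5*x
(∇×G)₃ = ∂G₂/∂x − ∂G₁/∂y = 15*y
∇×G = (-7*z + 7, 5*x, 15*y)
At (-2, 1, 2): (-7, -10, 15).

(-7, -10, 15)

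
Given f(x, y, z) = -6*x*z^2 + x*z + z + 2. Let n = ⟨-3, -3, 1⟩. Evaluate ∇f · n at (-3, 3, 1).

49

∂f/∂x = -6*z^2 + z
∂f/∂y = 0
∂f/∂z = -12*x*z + x + 1
∇f at (-3, 3, 1) = (-5, 0, 34)
∇f · n = (-5)(-3) + (0)(-3) + (34)(1) = 49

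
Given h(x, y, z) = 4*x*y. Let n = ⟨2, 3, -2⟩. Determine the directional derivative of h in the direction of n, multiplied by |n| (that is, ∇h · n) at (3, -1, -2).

∂h/∂x = 4*y
∂h/∂y = 4*x
∂h/∂z = 0
∇h at (3, -1, -2) = (-4, 12, 0)
∇h · n = (-4)(2) + (12)(3) + (0)(-2) = 28

28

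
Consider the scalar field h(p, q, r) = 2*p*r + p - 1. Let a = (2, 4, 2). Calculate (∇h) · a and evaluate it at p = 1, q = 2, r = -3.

∂h/∂p = 2*r + 1
∂h/∂q = 0
∂h/∂r = 2*p
∇h at (1, 2, -3) = (-5, 0, 2)
∇h · a = (-5)(2) + (0)(4) + (2)(2) = -6

-6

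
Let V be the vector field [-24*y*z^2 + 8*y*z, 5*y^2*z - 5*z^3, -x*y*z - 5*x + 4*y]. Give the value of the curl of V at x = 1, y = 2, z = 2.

(42, -167, 80)

(∇×V)₁ = ∂V₃/∂y − ∂V₂/∂z = -x*z - 5*y^2 + 15*z^2 + 4
(∇×V)₂ = ∂V₁/∂z − ∂V₃/∂x = -47*y*z + 8*y + 5
(∇×V)₃ = ∂V₂/∂x − ∂V₁/∂y = 24*z^2 - 8*z
∇×V = (-x*z - 5*y^2 + 15*z^2 + 4, -47*y*z + 8*y + 5, 24*z^2 - 8*z)
At (1, 2, 2): (42, -167, 80).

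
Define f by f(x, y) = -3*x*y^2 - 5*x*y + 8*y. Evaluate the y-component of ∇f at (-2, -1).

6

(∇f)_2 = ∂f/∂y = -6*x*y - 5*x + 8
At (-2, -1): 6.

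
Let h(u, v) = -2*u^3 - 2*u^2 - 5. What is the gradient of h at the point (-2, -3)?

∂h/∂u = -6*u^2 - 4*u
∂h/∂v = 0
∇h = (-6*u^2 - 4*u, 0)
At (-2, -3): (-16, 0).

(-16, 0)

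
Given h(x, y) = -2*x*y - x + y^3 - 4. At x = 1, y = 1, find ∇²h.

6

∂²h/∂x² = 0
∂²h/∂y² = 6*y
∇²h = 6*y
At (1, 1): 6.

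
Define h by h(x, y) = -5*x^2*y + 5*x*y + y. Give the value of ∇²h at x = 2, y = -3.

∂²h/∂x² = -10*y
∂²h/∂y² = 0
∇²h = -10*y
At (2, -3): 30.

30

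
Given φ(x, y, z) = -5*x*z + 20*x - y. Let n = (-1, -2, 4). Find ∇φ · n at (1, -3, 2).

∂φ/∂x = -5*z + 20
∂φ/∂y = -1
∂φ/∂z = -5*x
∇φ at (1, -3, 2) = (10, -1, -5)
∇φ · n = (10)(-1) + (-1)(-2) + (-5)(4) = -28

-28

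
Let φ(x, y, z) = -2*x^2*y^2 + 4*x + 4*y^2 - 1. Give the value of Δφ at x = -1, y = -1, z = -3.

∂²φ/∂x² = -4*y^2
∂²φ/∂y² = 4*(-x^2 + 2)
∂²φ/∂z² = 0
∇²φ = -4*x^2 - 4*y^2 + 8
At (-1, -1, -3): 0.

0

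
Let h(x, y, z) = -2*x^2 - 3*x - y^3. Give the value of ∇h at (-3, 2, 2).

(9, -12, 0)

∂h/∂x = -4*x - 3
∂h/∂y = -3*y^2
∂h/∂z = 0
∇h = (-4*x - 3, -3*y^2, 0)
At (-3, 2, 2): (9, -12, 0).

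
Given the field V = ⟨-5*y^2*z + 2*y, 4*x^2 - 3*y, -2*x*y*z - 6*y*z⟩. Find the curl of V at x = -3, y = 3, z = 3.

(0, -27, 64)

(∇×V)₁ = ∂V₃/∂y − ∂V₂/∂z = -2*x*z - 6*z
(∇×V)₂ = ∂V₁/∂z − ∂V₃/∂x = -5*y^2 + 2*y*z
(∇×V)₃ = ∂V₂/∂x − ∂V₁/∂y = 8*x + 10*y*z - 2
∇×V = (-2*x*z - 6*z, -5*y^2 + 2*y*z, 8*x + 10*y*z - 2)
At (-3, 3, 3): (0, -27, 64).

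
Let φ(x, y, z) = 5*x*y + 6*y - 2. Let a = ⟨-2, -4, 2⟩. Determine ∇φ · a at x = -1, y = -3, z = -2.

∂φ/∂x = 5*y
∂φ/∂y = 5*x + 6
∂φ/∂z = 0
∇φ at (-1, -3, -2) = (-15, 1, 0)
∇φ · a = (-15)(-2) + (1)(-4) + (0)(2) = 26

26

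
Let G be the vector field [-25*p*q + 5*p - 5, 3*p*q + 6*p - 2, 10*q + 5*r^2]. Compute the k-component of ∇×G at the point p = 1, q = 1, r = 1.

34

(∇×G)_3 = ∂G₂/∂p − ∂G₁/∂q
= 3*q + 6 − (-25*p)
= 25*p + 3*q + 6
At (1, 1, 1): 34.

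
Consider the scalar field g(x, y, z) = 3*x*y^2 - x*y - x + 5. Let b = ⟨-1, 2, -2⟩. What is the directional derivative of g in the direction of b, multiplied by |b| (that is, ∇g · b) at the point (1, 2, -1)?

13

∂g/∂x = 3*y^2 - y - 1
∂g/∂y = 6*x*y - x
∂g/∂z = 0
∇g at (1, 2, -1) = (9, 11, 0)
∇g · b = (9)(-1) + (11)(2) + (0)(-2) = 13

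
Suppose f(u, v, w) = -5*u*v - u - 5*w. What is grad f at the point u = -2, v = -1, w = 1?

(4, 10, -5)

∂f/∂u = -5*v - 1
∂f/∂v = -5*u
∂f/∂w = -5
∇f = (-5*v - 1, -5*u, -5)
At (-2, -1, 1): (4, 10, -5).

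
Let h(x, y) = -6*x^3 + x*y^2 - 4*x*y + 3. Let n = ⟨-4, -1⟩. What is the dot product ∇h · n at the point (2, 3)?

∂h/∂x = -18*x^2 + y^2 - 4*y
∂h/∂y = 2*x*y - 4*x
∇h at (2, 3) = (-75, 4)
∇h · n = (-75)(-4) + (4)(-1) = 296

296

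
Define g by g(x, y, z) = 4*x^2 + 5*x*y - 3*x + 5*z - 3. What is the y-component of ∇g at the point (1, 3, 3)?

(∇g)_2 = ∂g/∂y = 5*x
At (1, 3, 3): 5.

5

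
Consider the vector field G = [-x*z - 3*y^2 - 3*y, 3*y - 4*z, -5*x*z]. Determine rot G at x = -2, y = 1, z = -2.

(4, -8, 9)

(∇×G)₁ = ∂G₃/∂y − ∂G₂/∂z = 4
(∇×G)₂ = ∂G₁/∂z − ∂G₃/∂x = -x + 5*z
(∇×G)₃ = ∂G₂/∂x − ∂G₁/∂y = 6*y + 3
∇×G = (4, -x + 5*z, 6*y + 3)
At (-2, 1, -2): (4, -8, 9).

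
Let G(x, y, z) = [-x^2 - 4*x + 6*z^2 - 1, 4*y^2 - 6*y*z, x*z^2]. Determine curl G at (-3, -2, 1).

(-12, 11, 0)

(∇×G)₁ = ∂G₃/∂y − ∂G₂/∂z = 6*y
(∇×G)₂ = ∂G₁/∂z − ∂G₃/∂x = -z^2 + 12*z
(∇×G)₃ = ∂G₂/∂x − ∂G₁/∂y = 0
∇×G = (6*y, -z^2 + 12*z, 0)
At (-3, -2, 1): (-12, 11, 0).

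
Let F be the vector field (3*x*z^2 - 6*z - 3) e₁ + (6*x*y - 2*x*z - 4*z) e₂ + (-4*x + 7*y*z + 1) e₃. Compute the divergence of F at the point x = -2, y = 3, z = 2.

21

∂F₁/∂x = 3*z^2
∂F₂/∂y = 6*x
∂F₃/∂z = 7*y
∇·F = 6*x + 7*y + 3*z^2
At (-2, 3, 2): 21.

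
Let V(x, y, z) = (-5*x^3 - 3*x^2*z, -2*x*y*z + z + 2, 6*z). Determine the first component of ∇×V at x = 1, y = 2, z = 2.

3

(∇×V)_1 = ∂V₃/∂y − ∂V₂/∂z
= 0 − (-2*x*y + 1)
= 2*x*y - 1
At (1, 2, 2): 3.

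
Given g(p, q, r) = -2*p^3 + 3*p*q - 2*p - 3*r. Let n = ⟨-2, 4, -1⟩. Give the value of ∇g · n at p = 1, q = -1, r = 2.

∂g/∂p = -6*p^2 + 3*q - 2
∂g/∂q = 3*p
∂g/∂r = -3
∇g at (1, -1, 2) = (-11, 3, -3)
∇g · n = (-11)(-2) + (3)(4) + (-3)(-1) = 37

37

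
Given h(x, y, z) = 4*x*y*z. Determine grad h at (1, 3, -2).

(-24, -8, 12)

∂h/∂x = 4*y*z
∂h/∂y = 4*x*z
∂h/∂z = 4*x*y
∇h = (4*y*z, 4*x*z, 4*x*y)
At (1, 3, -2): (-24, -8, 12).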